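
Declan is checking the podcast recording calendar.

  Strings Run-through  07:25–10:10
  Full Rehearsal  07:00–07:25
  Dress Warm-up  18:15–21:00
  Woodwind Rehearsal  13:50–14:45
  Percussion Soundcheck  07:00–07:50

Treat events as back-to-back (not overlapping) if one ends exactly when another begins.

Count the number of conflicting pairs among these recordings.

2

Sorted by start: Full Rehearsal, Percussion Soundcheck, Strings Run-through, Woodwind Rehearsal, Dress Warm-up.
Percussion Soundcheck starts before Full Rehearsal ends → Full Rehearsal and Percussion Soundcheck overlap.
Strings Run-through starts exactly when Full Rehearsal ends (back-to-back, no overlap), so nothing later overlaps Full Rehearsal either.
Strings Run-through starts before Percussion Soundcheck ends → Percussion Soundcheck and Strings Run-through overlap.
Woodwind Rehearsal starts after Percussion Soundcheck ends, so nothing later overlaps Percussion Soundcheck either.
Woodwind Rehearsal starts after Strings Run-through ends, so nothing later overlaps Strings Run-through either.
Dress Warm-up starts after Woodwind Rehearsal ends.
Overlapping pairs: Full Rehearsal & Percussion Soundcheck, Percussion Soundcheck & Strings Run-through — 2 in total.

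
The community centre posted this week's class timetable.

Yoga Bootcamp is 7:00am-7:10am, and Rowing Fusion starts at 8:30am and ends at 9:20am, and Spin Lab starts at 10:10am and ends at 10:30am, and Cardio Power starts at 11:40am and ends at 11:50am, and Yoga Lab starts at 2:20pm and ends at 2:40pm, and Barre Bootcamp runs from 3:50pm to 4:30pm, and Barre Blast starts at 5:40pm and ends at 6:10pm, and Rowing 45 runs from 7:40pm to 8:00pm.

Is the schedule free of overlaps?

Yes

Sorted by start: Yoga Bootcamp, Rowing Fusion, Spin Lab, Cardio Power, Yoga Lab, Barre Bootcamp, Barre Blast, Rowing 45.
Rowing Fusion starts after Yoga Bootcamp ends, so Yoga Bootcamp has no further overlaps.
Spin Lab starts after Rowing Fusion ends, so Rowing Fusion has no further overlaps.
Cardio Power starts after Spin Lab ends, so Spin Lab has no further overlaps.
Yoga Lab starts after Cardio Power ends, so Cardio Power has no further overlaps.
Barre Bootcamp starts after Yoga Lab ends, so Yoga Lab has no further overlaps.
Barre Blast starts after Barre Bootcamp ends, so Barre Bootcamp has no further overlaps.
Rowing 45 starts after Barre Blast ends.
Every pair is clear; the schedule has no overlaps.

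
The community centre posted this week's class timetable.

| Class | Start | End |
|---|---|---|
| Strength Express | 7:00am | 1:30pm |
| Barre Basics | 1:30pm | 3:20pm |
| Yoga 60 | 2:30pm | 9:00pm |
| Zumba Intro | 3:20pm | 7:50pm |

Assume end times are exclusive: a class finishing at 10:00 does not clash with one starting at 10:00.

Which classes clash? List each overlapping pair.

Sorted by start: Strength Express, Barre Basics, Yoga 60, Zumba Intro.
Barre Basics starts exactly when Strength Express ends (back-to-back, no overlap); Strength Express is clear from here.
Yoga 60 starts before Barre Basics ends → Barre Basics and Yoga 60 overlap.
Zumba Intro starts exactly when Barre Basics ends (back-to-back, no overlap).
Zumba Intro starts before Yoga 60 ends → Yoga 60 and Zumba Intro overlap.

Barre Basics & Yoga 60, Yoga 60 & Zumba Intro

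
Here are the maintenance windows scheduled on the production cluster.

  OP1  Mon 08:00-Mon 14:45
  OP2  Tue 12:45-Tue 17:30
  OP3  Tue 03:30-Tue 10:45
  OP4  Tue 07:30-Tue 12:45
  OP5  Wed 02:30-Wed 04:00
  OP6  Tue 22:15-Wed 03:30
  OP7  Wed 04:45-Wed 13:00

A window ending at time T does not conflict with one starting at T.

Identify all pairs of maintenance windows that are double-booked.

OP3 & OP4, OP5 & OP6

Sorted by start: OP1, OP3, OP4, OP2, OP6, OP5, OP7.
OP3 starts after OP1 ends; OP1 is clear from here.
OP4 starts before OP3 ends → OP3 and OP4 overlap.
OP2 starts after OP3 ends; OP3 is clear from here.
OP2 starts exactly when OP4 ends (back-to-back, no overlap); OP4 is clear from here.
OP6 starts after OP2 ends; OP2 is clear from here.
OP5 starts before OP6 ends → OP6 and OP5 overlap.
OP7 starts after OP6 ends.
OP7 starts after OP5 ends.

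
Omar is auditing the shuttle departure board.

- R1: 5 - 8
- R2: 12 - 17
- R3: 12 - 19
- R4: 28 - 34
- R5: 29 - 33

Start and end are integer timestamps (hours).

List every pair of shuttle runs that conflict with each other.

Sorted by start: R1, R2, R3, R4, R5.
R2 starts after R1 ends, so R1 has no further overlaps.
R3 starts before R2 ends → R2 and R3 overlap.
R4 starts after R2 ends, so R2 has no further overlaps.
R4 starts after R3 ends, so R3 has no further overlaps.
R5 starts before R4 ends → R4 and R5 overlap.

R2 & R3, R4 & R5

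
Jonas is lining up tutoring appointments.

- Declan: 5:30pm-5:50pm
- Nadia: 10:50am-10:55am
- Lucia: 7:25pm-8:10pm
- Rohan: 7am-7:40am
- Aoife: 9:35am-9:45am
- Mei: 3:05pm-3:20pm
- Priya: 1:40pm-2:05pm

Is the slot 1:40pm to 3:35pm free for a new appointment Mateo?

No — it overlaps Mei, Priya

Rohan: ends 7:40am at or before Mateo starts 1:40pm → clear.
Aoife: ends 9:45am at or before Mateo starts 1:40pm → clear.
Nadia: ends 10:55am at or before Mateo starts 1:40pm → clear.
Priya: starts 1:40pm before Mateo ends 3:35pm, and ends 2:05pm after Mateo starts 1:40pm → overlap.
Mei: starts 3:05pm before Mateo ends 3:35pm, and ends 3:20pm after Mateo starts 1:40pm → overlap.
Declan: starts 5:30pm at or after Mateo ends 3:35pm → clear.
Lucia: starts 7:25pm at or after Mateo ends 3:35pm → clear.
Mateo overlaps Priya, Mei.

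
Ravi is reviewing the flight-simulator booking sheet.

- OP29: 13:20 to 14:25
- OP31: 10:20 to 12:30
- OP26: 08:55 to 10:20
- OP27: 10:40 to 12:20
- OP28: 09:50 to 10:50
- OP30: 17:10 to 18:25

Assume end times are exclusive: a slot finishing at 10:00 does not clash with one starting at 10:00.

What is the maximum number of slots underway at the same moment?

Sweep the timeline, counting +1 at each start and −1 at each end (ends before starts at a tie):
08:55 start OP26 → 1
09:50 start OP28 → 2
10:20 end OP26 → 1
10:20 start OP31 → 2
10:40 start OP27 → 3
10:50 end OP28 → 2
12:20 end OP27 → 1
12:30 end OP31 → 0
13:20 start OP29 → 1
14:25 end OP29 → 0
17:10 start OP30 → 1
18:25 end OP30 → 0
Peak is 3, at 10:40 (OP27, OP28, OP31).

3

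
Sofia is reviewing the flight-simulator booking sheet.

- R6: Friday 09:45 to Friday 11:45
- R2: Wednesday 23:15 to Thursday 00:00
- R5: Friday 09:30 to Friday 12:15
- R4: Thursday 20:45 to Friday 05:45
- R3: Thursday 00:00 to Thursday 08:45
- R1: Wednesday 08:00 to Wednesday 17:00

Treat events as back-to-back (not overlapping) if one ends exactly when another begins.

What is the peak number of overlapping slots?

Walk through starts and ends in time order (an end at T is processed before a start at T):
Wednesday 08:00 start R1 → 1
Wednesday 17:00 end R1 → 0
Wednesday 23:15 start R2 → 1
Thursday 00:00 end R2 → 0
Thursday 00:00 start R3 → 1
Thursday 08:45 end R3 → 0
Thursday 20:45 start R4 → 1
Friday 05:45 end R4 → 0
Friday 09:30 start R5 → 1
Friday 09:45 start R6 → 2
Friday 11:45 end R6 → 1
Friday 12:15 end R5 → 0
Peak is 2, at Friday 09:45 (R5, R6).

2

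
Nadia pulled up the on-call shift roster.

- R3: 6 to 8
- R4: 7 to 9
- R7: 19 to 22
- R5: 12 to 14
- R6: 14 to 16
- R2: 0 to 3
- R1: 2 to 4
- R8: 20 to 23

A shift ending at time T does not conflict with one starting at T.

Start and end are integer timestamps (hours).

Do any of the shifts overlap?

Yes

Sorted by start: R2, R1, R3, R4, R5, R6, R7, R8.
R1 starts before R2 ends → R2 and R1 overlap.
That's a conflict, so the schedule is not conflict-free.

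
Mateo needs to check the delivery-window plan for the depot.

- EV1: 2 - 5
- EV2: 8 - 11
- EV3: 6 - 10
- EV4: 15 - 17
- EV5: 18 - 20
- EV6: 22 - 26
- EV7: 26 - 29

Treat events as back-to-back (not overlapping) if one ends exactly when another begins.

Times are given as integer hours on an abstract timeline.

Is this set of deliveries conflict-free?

No

Sorted by start: EV1, EV3, EV2, EV4, EV5, EV6, EV7.
EV3 starts after EV1 ends — done with EV1.
EV2 starts before EV3 ends → EV3 and EV2 overlap.
That's a conflict, so the schedule is not conflict-free.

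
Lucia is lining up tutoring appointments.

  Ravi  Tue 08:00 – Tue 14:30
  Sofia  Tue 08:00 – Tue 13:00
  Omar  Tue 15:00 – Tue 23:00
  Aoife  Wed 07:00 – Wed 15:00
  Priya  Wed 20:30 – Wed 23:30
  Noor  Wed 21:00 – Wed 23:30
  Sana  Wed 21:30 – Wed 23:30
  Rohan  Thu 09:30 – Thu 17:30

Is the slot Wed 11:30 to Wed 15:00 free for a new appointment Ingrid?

Ravi: ends Tue 14:30 at or before Ingrid starts Wed 11:30 → clear.
Sofia: ends Tue 13:00 at or before Ingrid starts Wed 11:30 → clear.
Omar: ends Tue 23:00 at or before Ingrid starts Wed 11:30 → clear.
Aoife: starts Wed 07:00 before Ingrid ends Wed 15:00, and ends Wed 15:00 after Ingrid starts Wed 11:30 → overlap.
Priya: starts Wed 20:30 at or after Ingrid ends Wed 15:00 → clear.
Noor: starts Wed 21:00 at or after Ingrid ends Wed 15:00 → clear.
Sana: starts Wed 21:30 at or after Ingrid ends Wed 15:00 → clear.
Rohan: starts Thu 09:30 at or after Ingrid ends Wed 15:00 → clear.
Ingrid overlaps Aoife.

No — it overlaps Aoife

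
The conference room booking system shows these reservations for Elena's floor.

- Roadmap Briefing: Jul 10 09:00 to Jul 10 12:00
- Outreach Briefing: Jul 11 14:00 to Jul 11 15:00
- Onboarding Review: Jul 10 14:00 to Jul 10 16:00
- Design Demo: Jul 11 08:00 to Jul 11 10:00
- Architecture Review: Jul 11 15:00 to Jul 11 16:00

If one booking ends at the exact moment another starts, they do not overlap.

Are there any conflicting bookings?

Sorted by start: Roadmap Briefing, Onboarding Review, Design Demo, Outreach Briefing, Architecture Review.
Onboarding Review starts after Roadmap Briefing ends, so nothing later overlaps Roadmap Briefing either.
Design Demo starts after Onboarding Review ends, so nothing later overlaps Onboarding Review either.
Outreach Briefing starts after Design Demo ends, so nothing later overlaps Design Demo either.
Architecture Review starts exactly when Outreach Briefing ends (back-to-back, no overlap).
Every pair is clear; the schedule has no overlaps.

No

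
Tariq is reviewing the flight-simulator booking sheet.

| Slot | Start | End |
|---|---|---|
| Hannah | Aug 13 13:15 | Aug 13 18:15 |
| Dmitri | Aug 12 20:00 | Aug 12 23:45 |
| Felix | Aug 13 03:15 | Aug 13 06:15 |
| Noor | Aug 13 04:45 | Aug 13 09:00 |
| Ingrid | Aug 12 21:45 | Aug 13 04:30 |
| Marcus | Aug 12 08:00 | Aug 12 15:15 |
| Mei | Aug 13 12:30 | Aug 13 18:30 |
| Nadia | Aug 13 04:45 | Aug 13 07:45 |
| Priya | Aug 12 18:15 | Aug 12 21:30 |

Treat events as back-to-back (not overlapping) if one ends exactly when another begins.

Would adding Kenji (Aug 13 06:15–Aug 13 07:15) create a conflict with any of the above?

Yes — it overlaps Nadia, Noor

Marcus: ends Aug 12 15:15 at or before Kenji starts Aug 13 06:15 → clear.
Priya: ends Aug 12 21:30 at or before Kenji starts Aug 13 06:15 → clear.
Dmitri: ends Aug 12 23:45 at or before Kenji starts Aug 13 06:15 → clear.
Ingrid: ends Aug 13 04:30 at or before Kenji starts Aug 13 06:15 → clear.
Felix: ends Aug 13 06:15 at or before Kenji starts Aug 13 06:15 → clear.
Nadia: starts Aug 13 04:45 before Kenji ends Aug 13 07:15, and ends Aug 13 07:45 after Kenji starts Aug 13 06:15 → overlap.
Noor: starts Aug 13 04:45 before Kenji ends Aug 13 07:15, and ends Aug 13 09:00 after Kenji starts Aug 13 06:15 → overlap.
Mei: starts Aug 13 12:30 at or after Kenji ends Aug 13 07:15 → clear.
Hannah: starts Aug 13 13:15 at or after Kenji ends Aug 13 07:15 → clear.
Kenji overlaps Nadia, Noor.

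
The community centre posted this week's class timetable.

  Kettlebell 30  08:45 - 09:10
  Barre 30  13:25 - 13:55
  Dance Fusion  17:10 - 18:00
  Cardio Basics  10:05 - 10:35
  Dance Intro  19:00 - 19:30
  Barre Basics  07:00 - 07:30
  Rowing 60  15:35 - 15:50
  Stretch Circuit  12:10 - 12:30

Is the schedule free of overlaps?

Sorted by start: Barre Basics, Kettlebell 30, Cardio Basics, Stretch Circuit, Barre 30, Rowing 60, Dance Fusion, Dance Intro.
Kettlebell 30 starts after Barre Basics ends, so nothing later overlaps Barre Basics either.
Cardio Basics starts after Kettlebell 30 ends, so nothing later overlaps Kettlebell 30 either.
Stretch Circuit starts after Cardio Basics ends, so nothing later overlaps Cardio Basics either.
Barre 30 starts after Stretch Circuit ends, so nothing later overlaps Stretch Circuit either.
Rowing 60 starts after Barre 30 ends, so nothing later overlaps Barre 30 either.
Dance Fusion starts after Rowing 60 ends, so nothing later overlaps Rowing 60 either.
Dance Intro starts after Dance Fusion ends.
Every pair is clear; the schedule has no overlaps.

Yes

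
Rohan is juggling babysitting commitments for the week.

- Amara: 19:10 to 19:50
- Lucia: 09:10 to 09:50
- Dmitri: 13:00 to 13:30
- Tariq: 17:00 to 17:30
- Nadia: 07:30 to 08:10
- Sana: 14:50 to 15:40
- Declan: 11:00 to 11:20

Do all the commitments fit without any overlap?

Sorted by start: Nadia, Lucia, Declan, Dmitri, Sana, Tariq, Amara.
Lucia starts after Nadia ends; Nadia is clear from here.
Declan starts after Lucia ends; Lucia is clear from here.
Dmitri starts after Declan ends; Declan is clear from here.
Sana starts after Dmitri ends; Dmitri is clear from here.
Tariq starts after Sana ends; Sana is clear from here.
Amara starts after Tariq ends.
Every pair is clear; the schedule has no overlaps.

Yes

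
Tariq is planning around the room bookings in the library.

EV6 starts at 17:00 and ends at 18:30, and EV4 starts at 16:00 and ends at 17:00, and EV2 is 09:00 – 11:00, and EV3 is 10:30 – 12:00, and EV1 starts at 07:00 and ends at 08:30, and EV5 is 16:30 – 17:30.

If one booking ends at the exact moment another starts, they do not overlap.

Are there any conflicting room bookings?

Check each pair: they overlap iff neither finishes before the other starts.
Sorted by start: EV1, EV2, EV3, EV4, EV5, EV6.
EV2 starts after EV1 ends; EV1 is clear from here.
EV3 starts before EV2 ends → EV2 and EV3 overlap.
That's a conflict, so the schedule is not conflict-free.

Yes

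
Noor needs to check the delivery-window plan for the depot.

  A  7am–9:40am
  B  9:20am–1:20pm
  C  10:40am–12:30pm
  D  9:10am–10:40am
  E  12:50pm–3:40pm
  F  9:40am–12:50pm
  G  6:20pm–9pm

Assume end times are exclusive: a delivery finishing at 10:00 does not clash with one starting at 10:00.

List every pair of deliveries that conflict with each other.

A & B, A & D, B & C, B & D, B & E, B & F, C & F, D & F

Two intervals overlap when each starts before the other ends.
Sorted by start: A, D, B, F, C, E, G.
D starts before A ends → A and D overlap.
B starts before A ends → A and B overlap.
F starts exactly when A ends (back-to-back, no overlap), so nothing later overlaps A either.
B starts before D ends → D and B overlap.
F starts before D ends → D and F overlap.
C starts exactly when D ends (back-to-back, no overlap), so nothing later overlaps D either.
F starts before B ends → B and F overlap.
C starts before B ends → B and C overlap.
E starts before B ends → B and E overlap.
G starts after B ends.
C starts before F ends → F and C overlap.
E starts exactly when F ends (back-to-back, no overlap), so nothing later overlaps F either.
E starts after C ends, so nothing later overlaps C either.
G starts after E ends.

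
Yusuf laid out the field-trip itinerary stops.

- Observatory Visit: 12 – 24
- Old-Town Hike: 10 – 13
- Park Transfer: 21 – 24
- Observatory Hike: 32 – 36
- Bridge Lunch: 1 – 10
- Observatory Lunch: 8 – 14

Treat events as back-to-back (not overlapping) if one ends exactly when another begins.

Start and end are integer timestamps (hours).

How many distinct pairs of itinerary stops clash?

Sorted by start: Bridge Lunch, Observatory Lunch, Old-Town Hike, Observatory Visit, Park Transfer, Observatory Hike.
Observatory Lunch starts before Bridge Lunch ends → Bridge Lunch and Observatory Lunch overlap.
Old-Town Hike starts exactly when Bridge Lunch ends (back-to-back, no overlap), so nothing later overlaps Bridge Lunch either.
Old-Town Hike starts before Observatory Lunch ends → Observatory Lunch and Old-Town Hike overlap.
Observatory Visit starts before Observatory Lunch ends → Observatory Lunch and Observatory Visit overlap.
Park Transfer starts after Observatory Lunch ends, so nothing later overlaps Observatory Lunch either.
Observatory Visit starts before Old-Town Hike ends → Old-Town Hike and Observatory Visit overlap.
Park Transfer starts after Old-Town Hike ends, so nothing later overlaps Old-Town Hike either.
Park Transfer starts before Observatory Visit ends → Observatory Visit and Park Transfer overlap.
Observatory Hike starts after Observatory Visit ends.
Observatory Hike starts after Park Transfer ends.
Overlapping pairs: Bridge Lunch & Observatory Lunch, Observatory Lunch & Observatory Visit, Observatory Lunch & Old-Town Hike, Observatory Visit & Old-Town Hike, Observatory Visit & Park Transfer — 5 in total.

5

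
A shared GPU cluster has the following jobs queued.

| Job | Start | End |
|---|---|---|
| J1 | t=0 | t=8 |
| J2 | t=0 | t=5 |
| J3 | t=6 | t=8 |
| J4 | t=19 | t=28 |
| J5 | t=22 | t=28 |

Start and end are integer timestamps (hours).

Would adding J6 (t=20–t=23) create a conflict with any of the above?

J1: ends t=8 at or before J6 starts t=20 → clear.
J2: ends t=5 at or before J6 starts t=20 → clear.
J3: ends t=8 at or before J6 starts t=20 → clear.
J4: starts t=19 before J6 ends t=23, and ends t=28 after J6 starts t=20 → overlap.
J5: starts t=22 before J6 ends t=23, and ends t=28 after J6 starts t=20 → overlap.
J6 overlaps J4, J5.

Yes — it overlaps J4, J5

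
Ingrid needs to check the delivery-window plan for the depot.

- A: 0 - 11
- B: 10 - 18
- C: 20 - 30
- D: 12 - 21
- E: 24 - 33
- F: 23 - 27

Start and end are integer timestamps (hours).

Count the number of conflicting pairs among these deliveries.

6

Two intervals overlap when each starts before the other ends.
Sorted by start: A, B, D, C, F, E.
B starts before A ends → A and B overlap.
D starts after A ends, so A has no further overlaps.
D starts before B ends → B and D overlap.
C starts after B ends, so B has no further overlaps.
C starts before D ends → D and C overlap.
F starts after D ends, so D has no further overlaps.
F starts before C ends → C and F overlap.
E starts before C ends → C and E overlap.
E starts before F ends → F and E overlap.
Overlapping pairs: A & B, B & D, C & D, C & E, C & F, E & F — 6 in total.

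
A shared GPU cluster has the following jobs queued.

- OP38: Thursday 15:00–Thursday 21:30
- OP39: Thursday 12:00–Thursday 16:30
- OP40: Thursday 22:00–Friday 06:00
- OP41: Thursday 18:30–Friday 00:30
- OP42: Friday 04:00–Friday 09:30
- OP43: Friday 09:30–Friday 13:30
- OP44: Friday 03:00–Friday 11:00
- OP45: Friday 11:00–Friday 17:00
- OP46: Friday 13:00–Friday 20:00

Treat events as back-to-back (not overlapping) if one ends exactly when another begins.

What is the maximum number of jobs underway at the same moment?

Walk through starts and ends in time order (an end at T is processed before a start at T):
Thursday 12:00 start OP39 → 1
Thursday 15:00 start OP38 → 2
Thursday 16:30 end OP39 → 1
Thursday 18:30 start OP41 → 2
Thursday 21:30 end OP38 → 1
Thursday 22:00 start OP40 → 2
Friday 00:30 end OP41 → 1
Friday 03:00 start OP44 → 2
Friday 04:00 start OP42 → 3
Friday 06:00 end OP40 → 2
Friday 09:30 end OP42 → 1
Friday 09:30 start OP43 → 2
Friday 11:00 end OP44 → 1
Friday 11:00 start OP45 → 2
Friday 13:00 start OP46 → 3
Friday 13:30 end OP43 → 2
Friday 17:00 end OP45 → 1
Friday 20:00 end OP46 → 0
Peak is 3, at Friday 04:00 (OP40, OP42, OP44).

3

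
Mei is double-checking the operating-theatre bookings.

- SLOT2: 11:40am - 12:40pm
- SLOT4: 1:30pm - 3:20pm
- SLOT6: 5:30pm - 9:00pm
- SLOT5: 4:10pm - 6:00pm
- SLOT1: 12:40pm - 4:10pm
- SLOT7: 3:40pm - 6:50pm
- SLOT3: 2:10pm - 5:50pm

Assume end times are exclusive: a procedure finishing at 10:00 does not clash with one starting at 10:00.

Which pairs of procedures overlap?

SLOT1 & SLOT3, SLOT1 & SLOT4, SLOT1 & SLOT7, SLOT3 & SLOT4, SLOT3 & SLOT5, SLOT3 & SLOT6, SLOT3 & SLOT7, SLOT5 & SLOT6, SLOT5 & SLOT7, SLOT6 & SLOT7

Sorted by start: SLOT2, SLOT1, SLOT4, SLOT3, SLOT7, SLOT5, SLOT6.
SLOT1 starts exactly when SLOT2 ends (back-to-back, no overlap), so nothing later overlaps SLOT2 either.
SLOT4 starts before SLOT1 ends → SLOT1 and SLOT4 overlap.
SLOT3 starts before SLOT1 ends → SLOT1 and SLOT3 overlap.
SLOT7 starts before SLOT1 ends → SLOT1 and SLOT7 overlap.
SLOT5 starts exactly when SLOT1 ends (back-to-back, no overlap), so nothing later overlaps SLOT1 either.
SLOT3 starts before SLOT4 ends → SLOT4 and SLOT3 overlap.
SLOT7 starts after SLOT4 ends, so nothing later overlaps SLOT4 either.
SLOT7 starts before SLOT3 ends → SLOT3 and SLOT7 overlap.
SLOT5 starts before SLOT3 ends → SLOT3 and SLOT5 overlap.
SLOT6 starts before SLOT3 ends → SLOT3 and SLOT6 overlap.
SLOT5 starts before SLOT7 ends → SLOT7 and SLOT5 overlap.
SLOT6 starts before SLOT7 ends → SLOT7 and SLOT6 overlap.
SLOT6 starts before SLOT5 ends → SLOT5 and SLOT6 overlap.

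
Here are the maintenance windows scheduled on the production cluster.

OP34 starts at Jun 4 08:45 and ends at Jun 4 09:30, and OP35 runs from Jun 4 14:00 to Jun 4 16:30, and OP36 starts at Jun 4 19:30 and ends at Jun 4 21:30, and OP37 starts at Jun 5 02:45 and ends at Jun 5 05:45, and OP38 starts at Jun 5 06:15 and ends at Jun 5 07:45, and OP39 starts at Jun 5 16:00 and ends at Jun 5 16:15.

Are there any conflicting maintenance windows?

Sorted by start: OP34, OP35, OP36, OP37, OP38, OP39.
OP35 starts after OP34 ends, so OP34 has no further overlaps.
OP36 starts after OP35 ends, so OP35 has no further overlaps.
OP37 starts after OP36 ends, so OP36 has no further overlaps.
OP38 starts after OP37 ends, so OP37 has no further overlaps.
OP39 starts after OP38 ends.
Every pair is clear; the schedule has no overlaps.

No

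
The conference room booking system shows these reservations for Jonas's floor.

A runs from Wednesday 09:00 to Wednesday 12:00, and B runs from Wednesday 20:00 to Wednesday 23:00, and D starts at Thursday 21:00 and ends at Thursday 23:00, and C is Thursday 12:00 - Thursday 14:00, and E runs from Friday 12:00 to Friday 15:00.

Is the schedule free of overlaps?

Yes

Sorted by start: A, B, C, D, E.
B starts after A ends — done with A.
C starts after B ends — done with B.
D starts after C ends — done with C.
E starts after D ends.
Every pair is clear; the schedule has no overlaps.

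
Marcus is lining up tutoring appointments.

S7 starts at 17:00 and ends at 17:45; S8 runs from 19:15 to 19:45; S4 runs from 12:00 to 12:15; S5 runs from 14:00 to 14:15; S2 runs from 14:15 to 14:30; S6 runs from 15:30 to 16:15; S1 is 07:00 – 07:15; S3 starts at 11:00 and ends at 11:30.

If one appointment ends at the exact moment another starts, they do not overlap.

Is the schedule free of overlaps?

Yes

Two intervals overlap when each starts before the other ends.
Sorted by start: S1, S3, S4, S5, S2, S6, S7, S8.
S3 starts after S1 ends — done with S1.
S4 starts after S3 ends — done with S3.
S5 starts after S4 ends — done with S4.
S2 starts exactly when S5 ends (back-to-back, no overlap) — done with S5.
S6 starts after S2 ends — done with S2.
S7 starts after S6 ends — done with S6.
S8 starts after S7 ends.
Every pair is clear; the schedule has no overlaps.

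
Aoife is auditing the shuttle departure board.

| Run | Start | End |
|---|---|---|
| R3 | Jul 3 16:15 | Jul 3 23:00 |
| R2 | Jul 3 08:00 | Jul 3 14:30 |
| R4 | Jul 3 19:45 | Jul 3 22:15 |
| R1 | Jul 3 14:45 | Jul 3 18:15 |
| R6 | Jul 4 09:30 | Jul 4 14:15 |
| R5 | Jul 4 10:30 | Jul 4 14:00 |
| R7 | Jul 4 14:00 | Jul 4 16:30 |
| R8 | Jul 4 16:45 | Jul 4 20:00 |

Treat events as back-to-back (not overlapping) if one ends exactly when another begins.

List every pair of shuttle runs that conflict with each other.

R1 & R3, R3 & R4, R5 & R6, R6 & R7

Sorted by start: R2, R1, R3, R4, R6, R5, R7, R8.
R1 starts after R2 ends, so R2 has no further overlaps.
R3 starts before R1 ends → R1 and R3 overlap.
R4 starts after R1 ends, so R1 has no further overlaps.
R4 starts before R3 ends → R3 and R4 overlap.
R6 starts after R3 ends, so R3 has no further overlaps.
R6 starts after R4 ends, so R4 has no further overlaps.
R5 starts before R6 ends → R6 and R5 overlap.
R7 starts before R6 ends → R6 and R7 overlap.
R8 starts after R6 ends.
R7 starts exactly when R5 ends (back-to-back, no overlap), so R5 has no further overlaps.
R8 starts after R7 ends.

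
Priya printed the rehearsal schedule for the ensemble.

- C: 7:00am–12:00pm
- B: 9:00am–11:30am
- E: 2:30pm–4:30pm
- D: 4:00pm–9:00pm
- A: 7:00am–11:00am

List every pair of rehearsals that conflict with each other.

A & B, A & C, B & C, D & E

Sorted by start: A, C, B, E, D.
C starts before A ends → A and C overlap.
B starts before A ends → A and B overlap.
E starts after A ends; A is clear from here.
B starts before C ends → C and B overlap.
E starts after C ends; C is clear from here.
E starts after B ends; B is clear from here.
D starts before E ends → E and D overlap.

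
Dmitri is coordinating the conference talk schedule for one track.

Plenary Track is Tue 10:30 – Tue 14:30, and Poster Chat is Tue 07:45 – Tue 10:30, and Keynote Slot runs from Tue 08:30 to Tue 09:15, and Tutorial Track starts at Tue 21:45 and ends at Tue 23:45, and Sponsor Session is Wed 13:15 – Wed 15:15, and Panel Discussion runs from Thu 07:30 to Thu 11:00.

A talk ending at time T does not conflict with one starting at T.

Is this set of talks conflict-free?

Sorted by start: Poster Chat, Keynote Slot, Plenary Track, Tutorial Track, Sponsor Session, Panel Discussion.
Keynote Slot starts before Poster Chat ends → Poster Chat and Keynote Slot overlap.
That's a conflict, so the schedule is not conflict-free.

No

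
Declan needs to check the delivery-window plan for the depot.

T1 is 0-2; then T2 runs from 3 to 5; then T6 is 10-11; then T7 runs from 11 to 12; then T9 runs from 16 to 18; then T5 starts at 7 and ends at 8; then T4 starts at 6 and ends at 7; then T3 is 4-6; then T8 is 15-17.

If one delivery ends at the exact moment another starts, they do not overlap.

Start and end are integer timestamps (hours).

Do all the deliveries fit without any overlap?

No

Sorted by start: T1, T2, T3, T4, T5, T6, T7, T8, T9.
T2 starts after T1 ends, so T1 has no further overlaps.
T3 starts before T2 ends → T2 and T3 overlap.
That's a conflict, so the schedule is not conflict-free.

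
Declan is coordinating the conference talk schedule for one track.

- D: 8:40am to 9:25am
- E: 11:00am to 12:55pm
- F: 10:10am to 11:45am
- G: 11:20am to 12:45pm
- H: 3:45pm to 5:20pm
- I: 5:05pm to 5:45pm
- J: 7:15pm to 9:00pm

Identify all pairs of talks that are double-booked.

Check each pair: they overlap iff neither finishes before the other starts.
Sorted by start: D, F, E, G, H, I, J.
F starts after D ends, so D has no further overlaps.
E starts before F ends → F and E overlap.
G starts before F ends → F and G overlap.
H starts after F ends, so F has no further overlaps.
G starts before E ends → E and G overlap.
H starts after E ends, so E has no further overlaps.
H starts after G ends, so G has no further overlaps.
I starts before H ends → H and I overlap.
J starts after H ends.
J starts after I ends.

E & F, E & G, F & G, H & I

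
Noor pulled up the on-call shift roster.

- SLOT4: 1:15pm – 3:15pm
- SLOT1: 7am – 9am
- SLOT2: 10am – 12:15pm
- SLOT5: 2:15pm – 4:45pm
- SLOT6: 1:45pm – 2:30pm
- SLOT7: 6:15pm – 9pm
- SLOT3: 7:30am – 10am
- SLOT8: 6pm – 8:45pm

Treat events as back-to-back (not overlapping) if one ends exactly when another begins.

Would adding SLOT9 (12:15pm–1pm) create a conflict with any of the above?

SLOT1: ends 9am at or before SLOT9 starts 12:15pm → clear.
SLOT3: ends 10am at or before SLOT9 starts 12:15pm → clear.
SLOT2: ends 12:15pm at or before SLOT9 starts 12:15pm → clear.
SLOT4: starts 1:15pm at or after SLOT9 ends 1pm → clear.
SLOT6: starts 1:45pm at or after SLOT9 ends 1pm → clear.
SLOT5: starts 2:15pm at or after SLOT9 ends 1pm → clear.
SLOT8: starts 6pm at or after SLOT9 ends 1pm → clear.
SLOT7: starts 6:15pm at or after SLOT9 ends 1pm → clear.

No — it doesn't clash with anything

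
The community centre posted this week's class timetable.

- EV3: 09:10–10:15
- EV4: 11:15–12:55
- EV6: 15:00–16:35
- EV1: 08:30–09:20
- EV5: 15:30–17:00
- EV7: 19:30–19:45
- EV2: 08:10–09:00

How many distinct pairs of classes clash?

Sorted by start: EV2, EV1, EV3, EV4, EV6, EV5, EV7.
EV1 starts before EV2 ends → EV2 and EV1 overlap.
EV3 starts after EV2 ends — done with EV2.
EV3 starts before EV1 ends → EV1 and EV3 overlap.
EV4 starts after EV1 ends — done with EV1.
EV4 starts after EV3 ends — done with EV3.
EV6 starts after EV4 ends — done with EV4.
EV5 starts before EV6 ends → EV6 and EV5 overlap.
EV7 starts after EV6 ends.
EV7 starts after EV5 ends.
Overlapping pairs: EV1 & EV2, EV1 & EV3, EV5 & EV6 — 3 in total.

3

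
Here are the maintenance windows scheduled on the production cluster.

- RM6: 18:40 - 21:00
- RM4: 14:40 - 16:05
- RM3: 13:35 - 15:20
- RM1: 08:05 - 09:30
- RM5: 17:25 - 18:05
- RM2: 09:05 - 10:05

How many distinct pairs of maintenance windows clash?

2

Sorted by start: RM1, RM2, RM3, RM4, RM5, RM6.
RM2 starts before RM1 ends → RM1 and RM2 overlap.
RM3 starts after RM1 ends; RM1 is clear from here.
RM3 starts after RM2 ends; RM2 is clear from here.
RM4 starts before RM3 ends → RM3 and RM4 overlap.
RM5 starts after RM3 ends; RM3 is clear from here.
RM5 starts after RM4 ends; RM4 is clear from here.
RM6 starts after RM5 ends.
Overlapping pairs: RM1 & RM2, RM3 & RM4 — 2 in total.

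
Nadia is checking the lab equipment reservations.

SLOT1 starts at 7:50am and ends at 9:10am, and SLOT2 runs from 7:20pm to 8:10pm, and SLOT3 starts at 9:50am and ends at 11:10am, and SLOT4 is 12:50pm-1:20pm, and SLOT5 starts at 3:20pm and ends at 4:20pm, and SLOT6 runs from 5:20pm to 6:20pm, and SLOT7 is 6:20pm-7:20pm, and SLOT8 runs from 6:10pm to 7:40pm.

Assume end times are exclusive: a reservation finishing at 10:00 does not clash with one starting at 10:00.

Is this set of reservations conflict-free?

Sorted by start: SLOT1, SLOT3, SLOT4, SLOT5, SLOT6, SLOT8, SLOT7, SLOT2.
SLOT3 starts after SLOT1 ends, so nothing later overlaps SLOT1 either.
SLOT4 starts after SLOT3 ends, so nothing later overlaps SLOT3 either.
SLOT5 starts after SLOT4 ends, so nothing later overlaps SLOT4 either.
SLOT6 starts after SLOT5 ends, so nothing later overlaps SLOT5 either.
SLOT8 starts before SLOT6 ends → SLOT6 and SLOT8 overlap.
That's a conflict, so the schedule is not conflict-free.

No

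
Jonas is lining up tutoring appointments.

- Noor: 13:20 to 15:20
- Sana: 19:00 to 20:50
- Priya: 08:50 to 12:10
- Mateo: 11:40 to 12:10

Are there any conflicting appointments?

Sorted by start: Priya, Mateo, Noor, Sana.
Mateo starts before Priya ends → Priya and Mateo overlap.
That's a conflict, so the schedule is not conflict-free.

Yes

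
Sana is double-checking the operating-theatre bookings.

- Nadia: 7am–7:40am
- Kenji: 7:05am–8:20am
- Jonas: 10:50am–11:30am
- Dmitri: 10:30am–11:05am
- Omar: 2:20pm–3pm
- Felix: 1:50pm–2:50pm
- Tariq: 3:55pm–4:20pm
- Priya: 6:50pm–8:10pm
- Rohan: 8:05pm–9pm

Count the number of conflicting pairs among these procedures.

4

Sorted by start: Nadia, Kenji, Dmitri, Jonas, Felix, Omar, Tariq, Priya, Rohan.
Kenji starts before Nadia ends → Nadia and Kenji overlap.
Dmitri starts after Nadia ends, so Nadia has no further overlaps.
Dmitri starts after Kenji ends, so Kenji has no further overlaps.
Jonas starts before Dmitri ends → Dmitri and Jonas overlap.
Felix starts after Dmitri ends, so Dmitri has no further overlaps.
Felix starts after Jonas ends, so Jonas has no further overlaps.
Omar starts before Felix ends → Felix and Omar overlap.
Tariq starts after Felix ends, so Felix has no further overlaps.
Tariq starts after Omar ends, so Omar has no further overlaps.
Priya starts after Tariq ends, so Tariq has no further overlaps.
Rohan starts before Priya ends → Priya and Rohan overlap.
Overlapping pairs: Dmitri & Jonas, Felix & Omar, Kenji & Nadia, Priya & Rohan — 4 in total.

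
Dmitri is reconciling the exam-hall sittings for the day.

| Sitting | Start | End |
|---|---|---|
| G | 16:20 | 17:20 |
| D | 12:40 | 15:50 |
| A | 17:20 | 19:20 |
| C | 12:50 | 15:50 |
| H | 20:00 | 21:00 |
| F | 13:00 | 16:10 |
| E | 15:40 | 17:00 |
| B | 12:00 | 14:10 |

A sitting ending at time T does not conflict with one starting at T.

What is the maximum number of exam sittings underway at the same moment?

Sweep the timeline, counting +1 at each start and −1 at each end (ends before starts at a tie):
12:00 start B → 1
12:40 start D → 2
12:50 start C → 3
13:00 start F → 4
14:10 end B → 3
15:40 start E → 4
15:50 end C → 3
15:50 end D → 2
16:10 end F → 1
16:20 start G → 2
17:00 end E → 1
17:20 end G → 0
17:20 start A → 1
19:20 end A → 0
20:00 start H → 1
21:00 end H → 0
Peak is 4, at 13:00 (B, C, D, F).

4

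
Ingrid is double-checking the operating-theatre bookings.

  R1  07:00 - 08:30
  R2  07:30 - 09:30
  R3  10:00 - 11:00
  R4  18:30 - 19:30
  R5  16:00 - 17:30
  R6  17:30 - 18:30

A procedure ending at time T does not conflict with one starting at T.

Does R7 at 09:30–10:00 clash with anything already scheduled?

No — it doesn't clash with anything

R1: ends 08:30 at or before R7 starts 09:30 → clear.
R2: ends 09:30 at or before R7 starts 09:30 → clear.
R3: starts 10:00 at or after R7 ends 10:00 → clear.
R5: starts 16:00 at or after R7 ends 10:00 → clear.
R6: starts 17:30 at or after R7 ends 10:00 → clear.
R4: starts 18:30 at or after R7 ends 10:00 → clear.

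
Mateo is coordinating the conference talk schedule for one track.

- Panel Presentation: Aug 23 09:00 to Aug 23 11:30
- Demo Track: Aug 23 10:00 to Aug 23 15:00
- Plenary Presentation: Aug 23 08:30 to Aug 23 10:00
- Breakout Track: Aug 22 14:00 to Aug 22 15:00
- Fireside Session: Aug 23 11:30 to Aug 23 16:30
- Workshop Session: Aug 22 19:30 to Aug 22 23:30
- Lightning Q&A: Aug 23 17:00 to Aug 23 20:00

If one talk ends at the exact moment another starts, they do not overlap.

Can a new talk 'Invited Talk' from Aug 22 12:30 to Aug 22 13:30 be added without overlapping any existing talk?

Breakout Track: starts Aug 22 14:00 at or after Invited Talk ends Aug 22 13:30 → clear.
Workshop Session: starts Aug 22 19:30 at or after Invited Talk ends Aug 22 13:30 → clear.
Plenary Presentation: starts Aug 23 08:30 at or after Invited Talk ends Aug 22 13:30 → clear.
Panel Presentation: starts Aug 23 09:00 at or after Invited Talk ends Aug 22 13:30 → clear.
Demo Track: starts Aug 23 10:00 at or after Invited Talk ends Aug 22 13:30 → clear.
Fireside Session: starts Aug 23 11:30 at or after Invited Talk ends Aug 22 13:30 → clear.
Lightning Q&A: starts Aug 23 17:00 at or after Invited Talk ends Aug 22 13:30 → clear.

Yes — the slot is free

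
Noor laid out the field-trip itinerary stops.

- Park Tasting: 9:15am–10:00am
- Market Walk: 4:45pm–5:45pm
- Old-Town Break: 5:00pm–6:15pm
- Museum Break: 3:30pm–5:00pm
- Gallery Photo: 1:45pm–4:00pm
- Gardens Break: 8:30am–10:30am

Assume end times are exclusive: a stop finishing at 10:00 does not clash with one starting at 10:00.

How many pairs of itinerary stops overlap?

4

Sorted by start: Gardens Break, Park Tasting, Gallery Photo, Museum Break, Market Walk, Old-Town Break.
Park Tasting starts before Gardens Break ends → Gardens Break and Park Tasting overlap.
Gallery Photo starts after Gardens Break ends, so Gardens Break has no further overlaps.
Gallery Photo starts after Park Tasting ends, so Park Tasting has no further overlaps.
Museum Break starts before Gallery Photo ends → Gallery Photo and Museum Break overlap.
Market Walk starts after Gallery Photo ends, so Gallery Photo has no further overlaps.
Market Walk starts before Museum Break ends → Museum Break and Market Walk overlap.
Old-Town Break starts exactly when Museum Break ends (back-to-back, no overlap).
Old-Town Break starts before Market Walk ends → Market Walk and Old-Town Break overlap.
Overlapping pairs: Gallery Photo & Museum Break, Gardens Break & Park Tasting, Market Walk & Museum Break, Market Walk & Old-Town Break — 4 in total.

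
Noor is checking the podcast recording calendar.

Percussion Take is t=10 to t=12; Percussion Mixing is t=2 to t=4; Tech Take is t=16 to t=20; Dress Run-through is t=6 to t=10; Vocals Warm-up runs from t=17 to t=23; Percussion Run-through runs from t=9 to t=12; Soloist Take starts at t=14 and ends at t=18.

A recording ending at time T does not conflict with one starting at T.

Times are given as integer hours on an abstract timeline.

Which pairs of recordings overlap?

Sorted by start: Percussion Mixing, Dress Run-through, Percussion Run-through, Percussion Take, Soloist Take, Tech Take, Vocals Warm-up.
Dress Run-through starts after Percussion Mixing ends — done with Percussion Mixing.
Percussion Run-through starts before Dress Run-through ends → Dress Run-through and Percussion Run-through overlap.
Percussion Take starts exactly when Dress Run-through ends (back-to-back, no overlap) — done with Dress Run-through.
Percussion Take starts before Percussion Run-through ends → Percussion Run-through and Percussion Take overlap.
Soloist Take starts after Percussion Run-through ends — done with Percussion Run-through.
Soloist Take starts after Percussion Take ends — done with Percussion Take.
Tech Take starts before Soloist Take ends → Soloist Take and Tech Take overlap.
Vocals Warm-up starts before Soloist Take ends → Soloist Take and Vocals Warm-up overlap.
Vocals Warm-up starts before Tech Take ends → Tech Take and Vocals Warm-up overlap.

Dress Run-through & Percussion Run-through, Percussion Run-through & Percussion Take, Soloist Take & Tech Take, Soloist Take & Vocals Warm-up, Tech Take & Vocals Warm-up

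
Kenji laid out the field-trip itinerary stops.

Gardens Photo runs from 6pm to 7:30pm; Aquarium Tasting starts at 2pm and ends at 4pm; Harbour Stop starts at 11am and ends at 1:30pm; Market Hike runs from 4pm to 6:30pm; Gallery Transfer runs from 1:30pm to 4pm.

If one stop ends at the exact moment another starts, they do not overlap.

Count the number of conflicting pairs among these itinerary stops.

2

Sorted by start: Harbour Stop, Gallery Transfer, Aquarium Tasting, Market Hike, Gardens Photo.
Gallery Transfer starts exactly when Harbour Stop ends (back-to-back, no overlap) — done with Harbour Stop.
Aquarium Tasting starts before Gallery Transfer ends → Gallery Transfer and Aquarium Tasting overlap.
Market Hike starts exactly when Gallery Transfer ends (back-to-back, no overlap) — done with Gallery Transfer.
Market Hike starts exactly when Aquarium Tasting ends (back-to-back, no overlap) — done with Aquarium Tasting.
Gardens Photo starts before Market Hike ends → Market Hike and Gardens Photo overlap.
Overlapping pairs: Aquarium Tasting & Gallery Transfer, Gardens Photo & Market Hike — 2 in total.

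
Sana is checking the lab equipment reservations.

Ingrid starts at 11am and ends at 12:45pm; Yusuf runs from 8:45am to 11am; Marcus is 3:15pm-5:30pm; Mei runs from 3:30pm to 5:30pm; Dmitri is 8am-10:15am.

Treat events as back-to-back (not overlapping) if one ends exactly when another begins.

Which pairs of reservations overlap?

Sorted by start: Dmitri, Yusuf, Ingrid, Marcus, Mei.
Yusuf starts before Dmitri ends → Dmitri and Yusuf overlap.
Ingrid starts after Dmitri ends, so Dmitri has no further overlaps.
Ingrid starts exactly when Yusuf ends (back-to-back, no overlap), so Yusuf has no further overlaps.
Marcus starts after Ingrid ends, so Ingrid has no further overlaps.
Mei starts before Marcus ends → Marcus and Mei overlap.

Dmitri & Yusuf, Marcus & Mei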